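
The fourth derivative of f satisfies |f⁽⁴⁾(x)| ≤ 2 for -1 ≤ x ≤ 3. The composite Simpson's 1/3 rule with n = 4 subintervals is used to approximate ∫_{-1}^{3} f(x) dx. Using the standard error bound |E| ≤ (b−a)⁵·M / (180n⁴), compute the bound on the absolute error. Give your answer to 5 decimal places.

|E| ≤ (4)⁵·2 / (180·4⁴) = 2048/46080 = 0.04444.

0.04444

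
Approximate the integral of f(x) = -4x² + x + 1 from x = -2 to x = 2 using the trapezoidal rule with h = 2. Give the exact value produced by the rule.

h = (2 − (-2))/2 = 2.
Nodes x₀,…,x₂ = -2, 0, 2.
f(x) = -4x² + x + 1: f₀=-17, f₁=1, f₂=-13.
(h/2)·[f₀ + 2f₁ + f₂] = 1·(-28) = -28.

-28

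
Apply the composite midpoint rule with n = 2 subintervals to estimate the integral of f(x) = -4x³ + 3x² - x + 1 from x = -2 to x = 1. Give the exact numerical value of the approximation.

23.4375

h = (1 − (-2))/2 = 1.5.
Midpoints m₁,…,m₂ = -1.25, 0.25.
f(m₁)=14.75, f(m₂)=0.875.
h·[f(m₁) + f(m₂)] = 1.5·(15.625) = 23.4375.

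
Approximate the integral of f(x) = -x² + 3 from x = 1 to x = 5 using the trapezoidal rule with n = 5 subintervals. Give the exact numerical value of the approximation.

h = (5 − 1)/5 = 0.8.
Nodes x₀,…,x₅ = 1, 1.8, 2.6, 3.4, 4.2, 5.
f(x) = -x² + 3: f₀=2, f₁=-0.24, f₂=-3.76, f₃=-8.56, f₄=-14.64, f₅=-22.
(h/2)·[f₀ + 2f₁ + 2f₂ + 2f₃ + 2f₄ + f₅] = 0.4·(-74.4) = -29.76.

-29.76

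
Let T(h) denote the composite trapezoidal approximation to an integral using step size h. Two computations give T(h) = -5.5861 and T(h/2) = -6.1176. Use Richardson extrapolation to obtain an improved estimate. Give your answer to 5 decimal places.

-6.29477

R = (4·T(h/2) − T(h)) / 3 = (4·(-6.1176) − (-5.5861))/3 = (-18.8843)/3 = -6.29477.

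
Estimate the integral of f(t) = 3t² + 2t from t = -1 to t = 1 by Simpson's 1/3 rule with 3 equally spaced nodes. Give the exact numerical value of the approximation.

h = (1 − (-1))/2 = 1.
Nodes t₀,…,t₂ = -1, 0, 1.
f(t) = 3t² + 2t: f₀=1, f₁=0, f₂=5.
(h/3)·[f₀ + 4f₁ + f₂] = 0.333333·(6) = 2.

2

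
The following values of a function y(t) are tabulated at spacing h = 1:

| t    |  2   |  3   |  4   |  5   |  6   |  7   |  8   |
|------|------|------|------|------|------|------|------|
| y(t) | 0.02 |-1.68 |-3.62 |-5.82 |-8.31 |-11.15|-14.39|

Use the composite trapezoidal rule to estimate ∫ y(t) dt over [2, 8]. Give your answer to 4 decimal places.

h = 1, n = 6.
(h/2)·[y₀ + 2y₁ + 2y₂ + 2y₃ + 2y₄ + 2y₅ + y₆] = 0.5·(-75.53) = -37.7650.

-37.7650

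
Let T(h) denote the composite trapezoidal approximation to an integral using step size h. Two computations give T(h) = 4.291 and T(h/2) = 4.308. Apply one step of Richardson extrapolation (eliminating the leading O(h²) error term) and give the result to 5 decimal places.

R = (4·T(h/2) − T(h)) / 3 = (4·4.308 − 4.291)/3 = (12.941)/3 = 4.31367.

4.31367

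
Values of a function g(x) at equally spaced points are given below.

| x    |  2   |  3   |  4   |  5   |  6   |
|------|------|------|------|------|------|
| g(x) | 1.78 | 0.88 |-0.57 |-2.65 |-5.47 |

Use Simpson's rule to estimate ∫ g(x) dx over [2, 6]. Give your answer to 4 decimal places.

-3.9700

h = 1, n = 4.
(h/3)·[y₀ + 4y₁ + 2y₂ + 4y₃ + y₄] = 0.333333·(-11.91) = -3.9700.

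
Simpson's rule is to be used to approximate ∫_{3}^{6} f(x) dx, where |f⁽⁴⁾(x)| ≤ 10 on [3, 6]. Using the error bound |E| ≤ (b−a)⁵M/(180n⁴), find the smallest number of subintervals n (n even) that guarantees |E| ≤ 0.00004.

Need 2430/(180n⁴) ≤ 0.00004.
n⁴ ≥ 2430/(180·0.00004) = 337500 ⇒ n ≥ 24.1029, so the smallest even n is 26. (n must be even for Simpson's rule.)

26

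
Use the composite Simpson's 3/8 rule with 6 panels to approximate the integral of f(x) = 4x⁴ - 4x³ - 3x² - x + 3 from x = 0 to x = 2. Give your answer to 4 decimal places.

5.6296

h = (2 − 0)/6 = 0.333333.
Nodes x₀,…,x₆ = 0, 0.333333, 0.666667, 1, 1.333333, 1.666667, 2.
f(x) = 4x⁴ - 4x³ - 3x² - x + 3: f₀=3, f₁=2.234568, f₂=0.604938, f₃=-1, f₄=-0.506173, f₅=5.345679, f₆=21.
(3h/8)·[f₀ + 3f₁ + 3f₂ + 2f₃ + 3f₄ + 3f₅ + f₆] = 0.125·(45.037037) = 5.6296.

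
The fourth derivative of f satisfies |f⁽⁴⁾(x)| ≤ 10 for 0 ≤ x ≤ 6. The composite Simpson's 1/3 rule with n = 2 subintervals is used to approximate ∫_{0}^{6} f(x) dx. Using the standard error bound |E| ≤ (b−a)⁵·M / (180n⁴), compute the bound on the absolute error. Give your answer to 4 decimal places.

|E| ≤ (6)⁵·10 / (180·2⁴) = 77760/2880 = 27.0000.

27.0000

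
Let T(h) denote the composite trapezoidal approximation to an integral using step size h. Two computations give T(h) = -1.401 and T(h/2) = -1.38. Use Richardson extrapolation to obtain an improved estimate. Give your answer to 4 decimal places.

-1.3730

R = (4·T(h/2) − T(h)) / 3 = (4·(-1.38) − (-1.401))/3 = (-4.119)/3 = -1.3730.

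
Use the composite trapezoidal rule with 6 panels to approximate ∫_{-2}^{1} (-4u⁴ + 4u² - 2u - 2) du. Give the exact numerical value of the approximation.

-19.875

h = (1 − (-2))/6 = 0.5.
Nodes u₀,…,u₆ = -2, -1.5, -1, -0.5, 0, 0.5, 1.
f(u) = -4u⁴ + 4u² - 2u - 2: f₀=-46, f₁=-10.25, f₂=0, f₃=-0.25, f₄=-2, f₅=-2.25, f₆=-4.
(h/2)·[f₀ + 2f₁ + 2f₂ + 2f₃ + 2f₄ + 2f₅ + f₆] = 0.25·(-79.5) = -19.875.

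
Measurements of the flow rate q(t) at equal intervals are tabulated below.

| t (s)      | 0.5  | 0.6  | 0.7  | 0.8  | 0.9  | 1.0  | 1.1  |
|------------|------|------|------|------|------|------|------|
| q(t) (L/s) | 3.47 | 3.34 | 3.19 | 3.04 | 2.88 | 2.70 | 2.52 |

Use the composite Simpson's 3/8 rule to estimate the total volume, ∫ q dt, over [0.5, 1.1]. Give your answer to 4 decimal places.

h = 0.1, n = 6.
(3h/8)·[y₀ + 3y₁ + 3y₂ + 2y₃ + 3y₄ + 3y₅ + y₆] = 0.0375·(48.40) = 1.8150.

1.8150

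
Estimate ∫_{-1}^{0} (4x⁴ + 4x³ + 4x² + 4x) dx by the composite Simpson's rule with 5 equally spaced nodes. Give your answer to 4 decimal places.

-0.8646

h = (0 − (-1))/4 = 0.25.
Nodes x₀,…,x₄ = -1, -0.75, -0.5, -0.25, 0.
f(x) = 4x⁴ + 4x³ + 4x² + 4x: f₀=0, f₁=-1.171875, f₂=-1.25, f₃=-0.796875, f₄=0.
(h/3)·[f₀ + 4f₁ + 2f₂ + 4f₃ + f₄] = 0.083333·(-10.375) = -0.8646.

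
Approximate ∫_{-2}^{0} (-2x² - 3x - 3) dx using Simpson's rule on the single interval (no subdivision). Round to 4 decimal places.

-5.3333

S = (b−a)/6 · [f(-2) + 4f(-1) + f(0)] = 0.333333·[(-5) + 4·(-2) + (-3)] = -5.3333.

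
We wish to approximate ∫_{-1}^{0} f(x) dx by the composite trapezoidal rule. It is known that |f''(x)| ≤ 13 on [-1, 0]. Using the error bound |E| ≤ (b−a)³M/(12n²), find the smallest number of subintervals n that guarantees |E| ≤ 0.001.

Need 13/(12n²) ≤ 0.001.
n² ≥ 13/(12·0.001) = 1083.33 ⇒ n ≥ 32.9140, so the smallest n is 33.

33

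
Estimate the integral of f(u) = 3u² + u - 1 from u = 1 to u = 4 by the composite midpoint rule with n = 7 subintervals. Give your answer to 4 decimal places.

67.3622

h = (4 − 1)/7 = 0.428571.
Midpoints m₁,…,m₇ = 1.214286, 1.642857, 2.071429, 2.5, 2.928571, 3.357143, 3.785714.
f(m₁)=4.637755, f(m₂)=8.739796, f(m₃)=13.943878, f(m₄)=20.25, f(m₅)=27.658163, f(m₆)=36.168367, f(m₇)=45.780612.
h·[f(m₁) + f(m₂) + f(m₃) + f(m₄) + f(m₅) + f(m₆) + f(m₇)] = 0.428571·(157.178571) = 67.3622.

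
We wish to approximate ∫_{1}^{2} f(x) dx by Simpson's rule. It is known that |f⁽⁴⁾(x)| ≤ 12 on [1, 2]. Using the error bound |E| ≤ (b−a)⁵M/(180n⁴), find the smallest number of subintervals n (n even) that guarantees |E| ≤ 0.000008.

10

Need 12/(180n⁴) ≤ 0.000008.
n⁴ ≥ 12/(180·0.000008) = 8333.33 ⇒ n ≥ 9.5544, so the smallest even n is 10. (n must be even for Simpson's rule.)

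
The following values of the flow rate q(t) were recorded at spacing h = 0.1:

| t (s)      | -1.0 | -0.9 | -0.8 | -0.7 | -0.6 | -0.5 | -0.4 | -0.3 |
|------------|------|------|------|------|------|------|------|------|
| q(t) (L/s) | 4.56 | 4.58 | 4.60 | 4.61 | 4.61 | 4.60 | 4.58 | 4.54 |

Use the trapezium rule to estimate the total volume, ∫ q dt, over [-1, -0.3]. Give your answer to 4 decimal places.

h = 0.1, n = 7.
(h/2)·[y₀ + 2y₁ + 2y₂ + 2y₃ + 2y₄ + 2y₅ + 2y₆ + y₇] = 0.05·(64.26) = 3.2130.

3.2130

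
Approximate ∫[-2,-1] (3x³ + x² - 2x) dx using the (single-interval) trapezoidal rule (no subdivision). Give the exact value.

-8

T = (b−a)/2 · [f(-2) + f(-1)] = 0.5·[(-16) + 0] = -8.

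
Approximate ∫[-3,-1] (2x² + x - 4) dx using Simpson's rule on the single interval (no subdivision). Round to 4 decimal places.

S = (b−a)/6 · [f(-3) + 4f(-2) + f(-1)] = 0.333333·[11 + 4·2 + (-3)] = 5.3333.

5.3333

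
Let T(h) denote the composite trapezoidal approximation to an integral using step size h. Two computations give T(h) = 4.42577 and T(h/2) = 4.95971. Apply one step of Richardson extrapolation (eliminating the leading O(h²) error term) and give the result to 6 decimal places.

R = (4·T(h/2) − T(h)) / 3 = (4·4.95971 − 4.42577)/3 = (15.41307)/3 = 5.137690.

5.137690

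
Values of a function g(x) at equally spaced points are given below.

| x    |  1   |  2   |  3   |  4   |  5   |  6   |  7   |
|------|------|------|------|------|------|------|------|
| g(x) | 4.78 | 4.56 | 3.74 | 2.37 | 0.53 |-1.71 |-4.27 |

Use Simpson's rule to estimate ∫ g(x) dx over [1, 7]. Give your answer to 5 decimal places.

h = 1, n = 6.
(h/3)·[y₀ + 4y₁ + 2y₂ + 4y₃ + 2y₄ + 4y₅ + y₆] = 0.333333·(29.93) = 9.97667.

9.97667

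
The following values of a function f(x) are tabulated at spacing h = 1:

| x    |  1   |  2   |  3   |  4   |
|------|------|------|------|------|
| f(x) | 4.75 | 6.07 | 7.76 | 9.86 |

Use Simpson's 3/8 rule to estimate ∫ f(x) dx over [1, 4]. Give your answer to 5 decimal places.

h = 1, n = 3.
(3h/8)·[y₀ + 3y₁ + 3y₂ + y₃] = 0.375·(56.10) = 21.03750.

21.03750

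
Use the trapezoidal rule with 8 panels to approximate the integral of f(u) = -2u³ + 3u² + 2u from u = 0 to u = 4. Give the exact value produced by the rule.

h = (4 − 0)/8 = 0.5.
Nodes u₀,…,u₈ = 0, 0.5, 1, 1.5, 2, 2.5, 3, 3.5, 4.
f(u) = -2u³ + 3u² + 2u: f₀=0, f₁=1.5, f₂=3, f₃=3, f₄=0, f₅=-7.5, f₆=-21, f₇=-42, f₈=-72.
(h/2)·[f₀ + 2f₁ + 2f₂ + 2f₃ + 2f₄ + 2f₅ + 2f₆ + 2f₇ + f₈] = 0.25·(-198) = -49.5.

-49.5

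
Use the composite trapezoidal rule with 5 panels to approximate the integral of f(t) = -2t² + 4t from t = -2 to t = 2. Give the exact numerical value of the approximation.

h = (2 − (-2))/5 = 0.8.
Nodes t₀,…,t₅ = -2, -1.2, -0.4, 0.4, 1.2, 2.
f(t) = -2t² + 4t: f₀=-16, f₁=-7.68, f₂=-1.92, f₃=1.28, f₄=1.92, f₅=0.
(h/2)·[f₀ + 2f₁ + 2f₂ + 2f₃ + 2f₄ + f₅] = 0.4·(-28.8) = -11.52.

-11.52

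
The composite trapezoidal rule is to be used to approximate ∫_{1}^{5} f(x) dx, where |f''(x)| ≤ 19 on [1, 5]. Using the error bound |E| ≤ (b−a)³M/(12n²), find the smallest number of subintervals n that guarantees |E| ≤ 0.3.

19

Need 1216/(12n²) ≤ 0.3.
n² ≥ 1216/(12·0.3) = 337.778 ⇒ n ≥ 18.3787, so the smallest n is 19.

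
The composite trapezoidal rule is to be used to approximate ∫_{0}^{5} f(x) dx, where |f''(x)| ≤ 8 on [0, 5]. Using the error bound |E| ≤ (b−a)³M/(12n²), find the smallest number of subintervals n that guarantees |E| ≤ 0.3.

17

Need 1000/(12n²) ≤ 0.3.
n² ≥ 1000/(12·0.3) = 277.778 ⇒ n ≥ 16.6667, so the smallest n is 17.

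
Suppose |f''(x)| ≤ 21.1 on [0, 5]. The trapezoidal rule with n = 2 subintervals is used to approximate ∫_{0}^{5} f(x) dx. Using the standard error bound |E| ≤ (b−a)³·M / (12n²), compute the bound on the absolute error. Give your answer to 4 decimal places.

|E| ≤ (5)³·21.1 / (12·2²) = 2637.5/48 = 54.9479.

54.9479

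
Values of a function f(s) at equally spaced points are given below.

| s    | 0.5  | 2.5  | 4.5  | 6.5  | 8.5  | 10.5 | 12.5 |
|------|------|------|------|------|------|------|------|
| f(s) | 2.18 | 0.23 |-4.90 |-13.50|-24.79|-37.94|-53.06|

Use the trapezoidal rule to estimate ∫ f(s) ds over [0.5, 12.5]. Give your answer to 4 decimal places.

h = 2, n = 6.
(h/2)·[y₀ + 2y₁ + 2y₂ + 2y₃ + 2y₄ + 2y₅ + y₆] = 1·(-212.68) = -212.6800.

-212.6800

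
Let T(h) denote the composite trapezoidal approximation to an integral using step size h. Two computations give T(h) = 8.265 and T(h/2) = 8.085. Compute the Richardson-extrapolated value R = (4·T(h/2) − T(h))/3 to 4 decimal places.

8.0250

R = (4·T(h/2) − T(h)) / 3 = (4·8.085 − 8.265)/3 = (24.075)/3 = 8.0250.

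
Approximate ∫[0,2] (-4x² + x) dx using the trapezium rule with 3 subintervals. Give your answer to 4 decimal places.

h = (2 − 0)/3 = 0.666667.
Nodes x₀,…,x₃ = 0, 0.666667, 1.333333, 2.
f(x) = -4x² + x: f₀=0, f₁=-1.111111, f₂=-5.777778, f₃=-14.
(h/2)·[f₀ + 2f₁ + 2f₂ + f₃] = 0.333333·(-27.777778) = -9.2593.

-9.2593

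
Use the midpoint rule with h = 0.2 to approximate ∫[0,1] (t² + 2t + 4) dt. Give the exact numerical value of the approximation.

5.33

h = (1 − 0)/5 = 0.2.
Midpoints m₁,…,m₅ = 0.1, 0.3, 0.5, 0.7, 0.9.
f(m₁)=4.21, f(m₂)=4.69, f(m₃)=5.25, f(m₄)=5.89, f(m₅)=6.61.
h·[f(m₁) + f(m₂) + f(m₃) + f(m₄) + f(m₅)] = 0.2·(26.65) = 5.33.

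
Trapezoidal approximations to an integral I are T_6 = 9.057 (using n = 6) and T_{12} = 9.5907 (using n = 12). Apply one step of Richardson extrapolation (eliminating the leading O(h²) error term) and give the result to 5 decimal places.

9.76860

R = (4·T_{12} − T_6) / 3 = (4·9.5907 − 9.057)/3 = (29.3058)/3 = 9.76860.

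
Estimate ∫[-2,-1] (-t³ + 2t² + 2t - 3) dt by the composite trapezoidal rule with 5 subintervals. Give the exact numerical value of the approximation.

h = (-1 − (-2))/5 = 0.2.
Nodes t₀,…,t₅ = -2, -1.8, -1.6, -1.4, -1.2, -1.
f(t) = -t³ + 2t² + 2t - 3: f₀=9, f₁=5.712, f₂=3.016, f₃=0.864, f₄=-0.792, f₅=-2.
(h/2)·[f₀ + 2f₁ + 2f₂ + 2f₃ + 2f₄ + f₅] = 0.1·(24.6) = 2.46.

2.46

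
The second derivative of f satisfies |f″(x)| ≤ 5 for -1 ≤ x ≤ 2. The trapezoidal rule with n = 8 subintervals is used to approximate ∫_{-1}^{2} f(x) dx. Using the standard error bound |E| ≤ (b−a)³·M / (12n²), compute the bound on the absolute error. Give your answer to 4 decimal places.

|E| ≤ (3)³·5 / (12·8²) = 135/768 = 0.1758.

0.1758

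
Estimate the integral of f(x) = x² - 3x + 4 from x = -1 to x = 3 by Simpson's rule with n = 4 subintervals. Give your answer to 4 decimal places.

13.3333

h = (3 − (-1))/4 = 1.
Nodes x₀,…,x₄ = -1, 0, 1, 2, 3.
f(x) = x² - 3x + 4: f₀=8, f₁=4, f₂=2, f₃=2, f₄=4.
(h/3)·[f₀ + 4f₁ + 2f₂ + 4f₃ + f₄] = 0.333333·(40) = 13.3333.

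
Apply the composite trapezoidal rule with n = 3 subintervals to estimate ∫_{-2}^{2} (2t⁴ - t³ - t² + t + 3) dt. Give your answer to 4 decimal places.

h = (2 − (-2))/3 = 1.333333.
Nodes t₀,…,t₃ = -2, -0.666667, 0.666667, 2.
f(t) = 2t⁴ - t³ - t² + t + 3: f₀=37, f₁=2.580247, f₂=3.320988, f₃=25.
(h/2)·[f₀ + 2f₁ + 2f₂ + f₃] = 0.666667·(73.802469) = 49.2016.

49.2016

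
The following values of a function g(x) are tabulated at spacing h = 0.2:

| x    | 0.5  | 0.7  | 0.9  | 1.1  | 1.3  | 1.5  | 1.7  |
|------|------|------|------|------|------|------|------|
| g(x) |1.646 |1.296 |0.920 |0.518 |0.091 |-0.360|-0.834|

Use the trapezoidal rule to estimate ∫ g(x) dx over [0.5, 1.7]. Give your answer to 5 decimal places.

h = 0.2, n = 6.
(h/2)·[y₀ + 2y₁ + 2y₂ + 2y₃ + 2y₄ + 2y₅ + y₆] = 0.1·(5.742) = 0.57420.

0.57420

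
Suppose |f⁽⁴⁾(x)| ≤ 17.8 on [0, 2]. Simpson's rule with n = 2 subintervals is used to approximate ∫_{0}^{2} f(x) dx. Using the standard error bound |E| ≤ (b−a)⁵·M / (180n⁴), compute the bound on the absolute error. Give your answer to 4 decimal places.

|E| ≤ (2)⁵·17.8 / (180·2⁴) = 569.6/2880 = 0.1978.

0.1978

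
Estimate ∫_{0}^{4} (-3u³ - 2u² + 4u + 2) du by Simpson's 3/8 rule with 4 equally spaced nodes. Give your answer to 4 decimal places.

h = (4 − 0)/3 = 1.333333.
Nodes u₀,…,u₃ = 0, 1.333333, 2.666667, 4.
f(u) = -3u³ - 2u² + 4u + 2: f₀=2, f₁=-3.333333, f₂=-58.444444, f₃=-206.
(3h/8)·[f₀ + 3f₁ + 3f₂ + f₃] = 0.5·(-389.333333) = -194.6667.

-194.6667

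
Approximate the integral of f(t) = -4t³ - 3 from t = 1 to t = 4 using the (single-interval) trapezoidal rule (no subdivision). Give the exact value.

T = (b−a)/2 · [f(1) + f(4)] = 1.5·[(-7) + (-259)] = -399.

-399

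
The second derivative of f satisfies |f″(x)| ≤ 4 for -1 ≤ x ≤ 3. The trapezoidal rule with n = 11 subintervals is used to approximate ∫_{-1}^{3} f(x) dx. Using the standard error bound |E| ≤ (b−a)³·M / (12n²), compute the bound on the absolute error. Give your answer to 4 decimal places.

|E| ≤ (4)³·4 / (12·11²) = 256/1452 = 0.1763.

0.1763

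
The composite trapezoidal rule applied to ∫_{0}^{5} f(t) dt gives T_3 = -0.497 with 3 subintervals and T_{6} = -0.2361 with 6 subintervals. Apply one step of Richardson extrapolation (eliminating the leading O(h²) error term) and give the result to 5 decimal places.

R = (4·T_{6} − T_3) / 3 = (4·(-0.2361) − (-0.497))/3 = (-0.4474)/3 = -0.14913.

-0.14913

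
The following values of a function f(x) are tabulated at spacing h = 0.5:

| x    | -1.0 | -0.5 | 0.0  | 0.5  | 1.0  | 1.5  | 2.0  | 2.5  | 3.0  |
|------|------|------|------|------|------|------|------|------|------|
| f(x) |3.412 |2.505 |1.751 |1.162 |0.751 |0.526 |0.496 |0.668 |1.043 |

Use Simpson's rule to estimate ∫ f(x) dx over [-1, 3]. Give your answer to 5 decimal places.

4.98250

h = 0.5, n = 8.
(h/3)·[y₀ + 4y₁ + 2y₂ + 4y₃ + 2y₄ + 4y₅ + 2y₆ + 4y₇ + y₈] = 0.166667·(29.895) = 4.98250.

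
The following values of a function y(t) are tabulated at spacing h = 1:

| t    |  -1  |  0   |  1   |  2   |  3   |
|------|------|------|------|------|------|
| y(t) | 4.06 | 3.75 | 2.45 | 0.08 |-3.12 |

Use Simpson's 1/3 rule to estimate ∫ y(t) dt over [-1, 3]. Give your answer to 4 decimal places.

h = 1, n = 4.
(h/3)·[y₀ + 4y₁ + 2y₂ + 4y₃ + y₄] = 0.333333·(21.16) = 7.0533.

7.0533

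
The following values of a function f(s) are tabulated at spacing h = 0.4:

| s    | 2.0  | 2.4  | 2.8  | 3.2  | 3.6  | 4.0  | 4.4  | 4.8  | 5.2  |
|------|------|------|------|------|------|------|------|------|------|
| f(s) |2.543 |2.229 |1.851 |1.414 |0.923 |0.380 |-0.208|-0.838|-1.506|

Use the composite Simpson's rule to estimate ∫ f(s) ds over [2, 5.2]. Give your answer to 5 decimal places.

2.52120

h = 0.4, n = 8.
(h/3)·[y₀ + 4y₁ + 2y₂ + 4y₃ + 2y₄ + 4y₅ + 2y₆ + 4y₇ + y₈] = 0.133333·(18.909) = 2.52120.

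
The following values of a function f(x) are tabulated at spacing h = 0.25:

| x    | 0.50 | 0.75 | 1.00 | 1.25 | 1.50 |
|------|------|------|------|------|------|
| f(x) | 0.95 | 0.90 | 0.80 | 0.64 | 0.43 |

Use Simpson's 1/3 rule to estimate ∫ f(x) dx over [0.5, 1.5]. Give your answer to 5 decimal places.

0.76167

h = 0.25, n = 4.
(h/3)·[y₀ + 4y₁ + 2y₂ + 4y₃ + y₄] = 0.083333·(9.14) = 0.76167.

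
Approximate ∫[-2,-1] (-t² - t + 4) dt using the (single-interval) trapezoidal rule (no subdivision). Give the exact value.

T = (b−a)/2 · [f(-2) + f(-1)] = 0.5·[2 + 4] = 3.

3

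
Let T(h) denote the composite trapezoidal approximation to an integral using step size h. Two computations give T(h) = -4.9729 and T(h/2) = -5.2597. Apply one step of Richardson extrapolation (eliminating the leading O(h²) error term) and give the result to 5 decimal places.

-5.35530

R = (4·T(h/2) − T(h)) / 3 = (4·(-5.2597) − (-4.9729))/3 = (-16.0659)/3 = -5.35530.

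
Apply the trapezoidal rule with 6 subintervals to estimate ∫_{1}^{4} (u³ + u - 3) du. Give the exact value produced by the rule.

h = (4 − 1)/6 = 0.5.
Nodes u₀,…,u₆ = 1, 1.5, 2, 2.5, 3, 3.5, 4.
f(u) = u³ + u - 3: f₀=-1, f₁=1.875, f₂=7, f₃=15.125, f₄=27, f₅=43.375, f₆=65.
(h/2)·[f₀ + 2f₁ + 2f₂ + 2f₃ + 2f₄ + 2f₅ + f₆] = 0.25·(252.75) = 63.1875.

63.1875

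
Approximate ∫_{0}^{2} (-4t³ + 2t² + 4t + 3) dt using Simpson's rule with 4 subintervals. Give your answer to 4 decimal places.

h = (2 − 0)/4 = 0.5.
Nodes t₀,…,t₄ = 0, 0.5, 1, 1.5, 2.
f(t) = -4t³ + 2t² + 4t + 3: f₀=3, f₁=5, f₂=5, f₃=0, f₄=-13.
(h/3)·[f₀ + 4f₁ + 2f₂ + 4f₃ + f₄] = 0.166667·(20) = 3.3333.

3.3333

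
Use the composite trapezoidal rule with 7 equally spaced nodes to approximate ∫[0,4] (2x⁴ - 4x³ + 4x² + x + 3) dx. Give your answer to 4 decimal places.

h = (4 − 0)/6 = 0.666667.
Nodes x₀,…,x₆ = 0, 0.666667, 1.333333, 2, 2.666667, 3.333333, 4.
f(x) = 2x⁴ - 4x³ + 4x² + x + 3: f₀=3, f₁=4.654321, f₂=8.283951, f₃=21, f₄=59.395062, f₅=149.543210, f₆=327.
(h/2)·[f₀ + 2f₁ + 2f₂ + 2f₃ + 2f₄ + 2f₅ + f₆] = 0.333333·(815.753086) = 271.9177.

271.9177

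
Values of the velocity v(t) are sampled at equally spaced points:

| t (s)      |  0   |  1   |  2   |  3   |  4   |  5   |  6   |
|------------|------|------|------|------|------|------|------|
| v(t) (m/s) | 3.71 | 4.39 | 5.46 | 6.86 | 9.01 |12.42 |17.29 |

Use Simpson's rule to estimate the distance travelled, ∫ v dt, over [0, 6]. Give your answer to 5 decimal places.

48.20667

h = 1, n = 6.
(h/3)·[y₀ + 4y₁ + 2y₂ + 4y₃ + 2y₄ + 4y₅ + y₆] = 0.333333·(144.62) = 48.20667.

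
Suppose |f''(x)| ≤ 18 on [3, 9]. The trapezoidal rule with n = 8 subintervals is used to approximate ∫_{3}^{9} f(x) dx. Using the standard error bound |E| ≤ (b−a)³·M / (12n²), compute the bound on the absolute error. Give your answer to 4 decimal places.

|E| ≤ (6)³·18 / (12·8²) = 3888/768 = 5.0625.

5.0625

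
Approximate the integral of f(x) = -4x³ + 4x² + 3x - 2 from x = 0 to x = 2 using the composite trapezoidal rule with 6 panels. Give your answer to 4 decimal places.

h = (2 − 0)/6 = 0.333333.
Nodes x₀,…,x₆ = 0, 0.333333, 0.666667, 1, 1.333333, 1.666667, 2.
f(x) = -4x³ + 4x² + 3x - 2: f₀=-2, f₁=-0.703704, f₂=0.592593, f₃=1, f₄=-0.370370, f₅=-4.407407, f₆=-12.
(h/2)·[f₀ + 2f₁ + 2f₂ + 2f₃ + 2f₄ + 2f₅ + f₆] = 0.166667·(-21.777778) = -3.6296.

-3.6296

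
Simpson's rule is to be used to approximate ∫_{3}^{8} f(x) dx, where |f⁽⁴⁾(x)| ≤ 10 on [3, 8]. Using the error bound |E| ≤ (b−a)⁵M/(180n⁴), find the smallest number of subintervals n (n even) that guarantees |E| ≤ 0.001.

22

Need 31250/(180n⁴) ≤ 0.001.
n⁴ ≥ 31250/(180·0.001) = 173611 ⇒ n ≥ 20.4124, so the smallest even n is 22. (n must be even for Simpson's rule.)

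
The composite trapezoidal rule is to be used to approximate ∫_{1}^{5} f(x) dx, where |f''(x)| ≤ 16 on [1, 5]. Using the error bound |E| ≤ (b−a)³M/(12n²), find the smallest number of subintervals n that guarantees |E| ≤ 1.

10

Need 1024/(12n²) ≤ 1.
n² ≥ 1024/(12·1) = 85.3333 ⇒ n ≥ 9.2376, so the smallest n is 10.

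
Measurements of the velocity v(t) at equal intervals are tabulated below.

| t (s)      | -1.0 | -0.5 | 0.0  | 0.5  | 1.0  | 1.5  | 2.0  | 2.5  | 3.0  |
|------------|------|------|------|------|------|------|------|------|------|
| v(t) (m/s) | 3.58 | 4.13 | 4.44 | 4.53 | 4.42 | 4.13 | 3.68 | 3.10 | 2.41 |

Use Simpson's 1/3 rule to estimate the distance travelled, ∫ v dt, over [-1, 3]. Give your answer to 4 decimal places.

h = 0.5, n = 8.
(h/3)·[y₀ + 4y₁ + 2y₂ + 4y₃ + 2y₄ + 4y₅ + 2y₆ + 4y₇ + y₈] = 0.166667·(94.63) = 15.7717.

15.7717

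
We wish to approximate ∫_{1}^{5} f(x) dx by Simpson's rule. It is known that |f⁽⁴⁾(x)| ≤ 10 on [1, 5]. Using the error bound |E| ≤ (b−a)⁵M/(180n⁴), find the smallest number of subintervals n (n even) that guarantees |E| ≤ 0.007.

Need 10240/(180n⁴) ≤ 0.007.
n⁴ ≥ 10240/(180·0.007) = 8126.98 ⇒ n ≥ 9.4947, so the smallest even n is 10. (n must be even for Simpson's rule.)

10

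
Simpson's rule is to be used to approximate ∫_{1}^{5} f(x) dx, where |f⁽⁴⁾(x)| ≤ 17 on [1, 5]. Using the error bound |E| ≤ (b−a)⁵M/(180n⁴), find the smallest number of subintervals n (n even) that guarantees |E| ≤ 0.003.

Need 17408/(180n⁴) ≤ 0.003.
n⁴ ≥ 17408/(180·0.003) = 32237 ⇒ n ≥ 13.3995, so the smallest even n is 14. (n must be even for Simpson's rule.)

14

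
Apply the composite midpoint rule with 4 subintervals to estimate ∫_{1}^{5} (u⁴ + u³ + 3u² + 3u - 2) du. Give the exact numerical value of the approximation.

908.25

h = (5 − 1)/4 = 1.
Midpoints m₁,…,m₄ = 1.5, 2.5, 3.5, 4.5.
f(m₁)=17.6875, f(m₂)=78.9375, f(m₃)=238.1875, f(m₄)=573.4375.
h·[f(m₁) + f(m₂) + f(m₃) + f(m₄)] = 1·(908.25) = 908.25.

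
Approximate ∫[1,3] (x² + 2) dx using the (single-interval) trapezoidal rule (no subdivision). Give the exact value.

T = (b−a)/2 · [f(1) + f(3)] = 1·[3 + 11] = 14.

14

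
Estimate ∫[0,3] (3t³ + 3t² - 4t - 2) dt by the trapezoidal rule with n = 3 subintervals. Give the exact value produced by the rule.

h = (3 − 0)/3 = 1.
Nodes t₀,…,t₃ = 0, 1, 2, 3.
f(t) = 3t³ + 3t² - 4t - 2: f₀=-2, f₁=0, f₂=26, f₃=94.
(h/2)·[f₀ + 2f₁ + 2f₂ + f₃] = 0.5·(144) = 72.

72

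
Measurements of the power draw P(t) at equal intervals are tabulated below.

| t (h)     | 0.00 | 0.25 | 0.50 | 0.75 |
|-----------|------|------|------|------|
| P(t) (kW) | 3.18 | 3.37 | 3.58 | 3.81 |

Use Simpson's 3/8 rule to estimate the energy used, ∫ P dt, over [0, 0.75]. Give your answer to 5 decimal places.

2.61000

h = 0.25, n = 3.
(3h/8)·[y₀ + 3y₁ + 3y₂ + y₃] = 0.09375·(27.84) = 2.61000.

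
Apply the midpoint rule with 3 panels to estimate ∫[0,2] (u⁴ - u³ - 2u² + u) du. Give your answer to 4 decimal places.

-1.1440

h = (2 − 0)/3 = 0.666667.
Midpoints m₁,…,m₃ = 0.333333, 1, 1.666667.
f(m₁)=0.086420, f(m₂)=-1, f(m₃)=-0.802469.
h·[f(m₁) + f(m₂) + f(m₃)] = 0.666667·(-1.716049) = -1.1440.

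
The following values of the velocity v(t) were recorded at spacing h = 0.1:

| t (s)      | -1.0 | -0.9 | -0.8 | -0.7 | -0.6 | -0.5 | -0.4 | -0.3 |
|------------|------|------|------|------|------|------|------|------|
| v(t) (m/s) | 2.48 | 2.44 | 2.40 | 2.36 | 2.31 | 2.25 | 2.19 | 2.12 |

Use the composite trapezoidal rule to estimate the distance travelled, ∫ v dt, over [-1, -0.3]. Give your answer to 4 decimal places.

h = 0.1, n = 7.
(h/2)·[y₀ + 2y₁ + 2y₂ + 2y₃ + 2y₄ + 2y₅ + 2y₆ + y₇] = 0.05·(32.50) = 1.6250.

1.6250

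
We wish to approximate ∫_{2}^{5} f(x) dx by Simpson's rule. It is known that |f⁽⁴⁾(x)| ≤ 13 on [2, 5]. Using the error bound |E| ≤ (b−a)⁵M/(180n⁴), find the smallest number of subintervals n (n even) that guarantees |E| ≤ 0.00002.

Need 3159/(180n⁴) ≤ 0.00002.
n⁴ ≥ 3159/(180·0.00002) = 877500 ⇒ n ≥ 30.6064, so the smallest even n is 32. (n must be even for Simpson's rule.)

32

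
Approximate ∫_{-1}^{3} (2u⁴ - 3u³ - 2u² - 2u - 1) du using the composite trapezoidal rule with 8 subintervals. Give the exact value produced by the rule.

9.75

h = (3 − (-1))/8 = 0.5.
Nodes u₀,…,u₈ = -1, -0.5, 0, 0.5, 1, 1.5, 2, 2.5, 3.
f(u) = 2u⁴ - 3u³ - 2u² - 2u - 1: f₀=4, f₁=0, f₂=-1, f₃=-2.75, f₄=-6, f₅=-8.5, f₆=-5, f₇=12.75, f₈=56.
(h/2)·[f₀ + 2f₁ + 2f₂ + 2f₃ + 2f₄ + 2f₅ + 2f₆ + 2f₇ + f₈] = 0.25·(39) = 9.75.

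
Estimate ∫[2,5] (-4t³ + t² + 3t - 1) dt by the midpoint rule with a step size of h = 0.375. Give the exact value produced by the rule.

h = (5 − 2)/8 = 0.375.
Midpoints m₁,…,m₈ = 2.1875, 2.5625, 2.9375, 3.3125, 3.6875, 4.0625, 4.4375, 4.8125.
f(m₁)=-31.5224609375, f(m₂)=-54.0517578125, f(m₃)=-84.9482421875, f(m₄)=-125.4775390625, f(m₅)=-176.9052734375, f(m₆)=-240.4970703125, f(m₇)=-317.5185546875, f(m₈)=-409.2353515625.
h·[f(m₁) + f(m₂) + f(m₃) + f(m₄) + f(m₅) + f(m₆) + f(m₇) + f(m₈)] = 0.375·(-1440.15625) = -540.05859375.

-540.05859375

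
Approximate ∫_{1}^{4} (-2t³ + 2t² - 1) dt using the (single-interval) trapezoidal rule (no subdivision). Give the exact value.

-147

T = (b−a)/2 · [f(1) + f(4)] = 1.5·[(-1) + (-97)] = -147.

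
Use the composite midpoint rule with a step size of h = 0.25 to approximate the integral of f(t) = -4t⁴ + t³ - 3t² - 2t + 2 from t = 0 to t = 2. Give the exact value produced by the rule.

h = (2 − 0)/8 = 0.25.
Midpoints m₁,…,m₈ = 0.125, 0.375, 0.625, 0.875, 1.125, 1.375, 1.625, 1.875.
f(m₁)=1.7041015625, f(m₂)=0.8017578125, f(m₃)=-0.7880859375, f(m₄)=-3.7216796875, f(m₅)=-9.0302734375, f(m₆)=-18.1201171875, f(m₇)=-32.7724609375, f(m₈)=-55.1435546875.
h·[f(m₁) + f(m₂) + f(m₃) + f(m₄) + f(m₅) + f(m₆) + f(m₇) + f(m₈)] = 0.25·(-117.0703125) = -29.267578125.

-29.267578125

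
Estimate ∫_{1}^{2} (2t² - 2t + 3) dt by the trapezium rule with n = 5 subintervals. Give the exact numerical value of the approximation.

h = (2 − 1)/5 = 0.2.
Nodes t₀,…,t₅ = 1, 1.2, 1.4, 1.6, 1.8, 2.
f(t) = 2t² - 2t + 3: f₀=3, f₁=3.48, f₂=4.12, f₃=4.92, f₄=5.88, f₅=7.
(h/2)·[f₀ + 2f₁ + 2f₂ + 2f₃ + 2f₄ + f₅] = 0.1·(46.8) = 4.68.

4.68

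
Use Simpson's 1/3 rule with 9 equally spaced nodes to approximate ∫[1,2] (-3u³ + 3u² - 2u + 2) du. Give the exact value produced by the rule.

-5.25

h = (2 − 1)/8 = 0.125.
Nodes u₀,…,u₈ = 1, 1.125, 1.25, 1.375, 1.5, 1.625, 1.75, 1.875, 2.
f(u) = -3u³ + 3u² - 2u + 2: f₀=0, f₁=-0.724609375, f₂=-1.671875, f₃=-2.876953125, f₄=-4.375, f₅=-6.201171875, f₆=-8.390625, f₇=-10.978515625, f₈=-14.
(h/3)·[f₀ + 4f₁ + 2f₂ + 4f₃ + 2f₄ + 4f₅ + 2f₆ + 4f₇ + f₈] = 0.041667·(-126) = -5.25.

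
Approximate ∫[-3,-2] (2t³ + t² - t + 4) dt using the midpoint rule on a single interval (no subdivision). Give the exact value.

-18.5

M = (b−a)·f(-2.5) = 1·(-18.5) = -18.5.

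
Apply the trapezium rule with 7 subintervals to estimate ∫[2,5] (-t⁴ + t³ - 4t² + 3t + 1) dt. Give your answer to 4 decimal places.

-594.4130

h = (5 − 2)/7 = 0.428571.
Nodes t₀,…,t₇ = 2, 2.428571, 2.857143, 3.285714, 3.714286, 4.142857, 4.571429, 5.
f(t) = -t⁴ + t³ - 4t² + 3t + 1: f₀=-17, f₁=-35.768430, f₂=-66.396918, f₃=-113.406081, f₄=-182.126197, f₅=-278.697209, f₆=-410.068721, f₇=-584.
(h/2)·[f₀ + 2f₁ + 2f₂ + 2f₃ + 2f₄ + 2f₅ + 2f₆ + f₇] = 0.214286·(-2773.927114) = -594.4130.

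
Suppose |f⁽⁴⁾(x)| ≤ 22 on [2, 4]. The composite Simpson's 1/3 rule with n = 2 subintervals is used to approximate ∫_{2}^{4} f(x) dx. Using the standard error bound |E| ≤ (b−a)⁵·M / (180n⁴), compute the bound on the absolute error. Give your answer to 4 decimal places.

0.2444

|E| ≤ (2)⁵·22 / (180·2⁴) = 704/2880 = 0.2444.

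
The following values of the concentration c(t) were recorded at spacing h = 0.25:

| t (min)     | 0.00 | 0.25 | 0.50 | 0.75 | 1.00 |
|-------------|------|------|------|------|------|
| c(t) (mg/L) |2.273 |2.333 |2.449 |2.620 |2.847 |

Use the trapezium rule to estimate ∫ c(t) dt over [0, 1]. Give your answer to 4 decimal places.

h = 0.25, n = 4.
(h/2)·[y₀ + 2y₁ + 2y₂ + 2y₃ + y₄] = 0.125·(19.924) = 2.4905.

2.4905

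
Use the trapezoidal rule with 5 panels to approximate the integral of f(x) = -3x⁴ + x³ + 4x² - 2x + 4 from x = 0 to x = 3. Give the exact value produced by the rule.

-94.70112

h = (3 − 0)/5 = 0.6.
Nodes x₀,…,x₅ = 0, 0.6, 1.2, 1.8, 2.4, 3.
f(x) = -3x⁴ + x³ + 4x² - 2x + 4: f₀=4, f₁=4.0672, f₂=2.8672, f₃=-12.3008, f₄=-63.4688, f₅=-182.
(h/2)·[f₀ + 2f₁ + 2f₂ + 2f₃ + 2f₄ + f₅] = 0.3·(-315.6704) = -94.70112.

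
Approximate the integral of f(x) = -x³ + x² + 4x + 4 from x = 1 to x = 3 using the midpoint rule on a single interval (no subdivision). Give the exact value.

M = (b−a)·f(2) = 2·(8) = 16.

16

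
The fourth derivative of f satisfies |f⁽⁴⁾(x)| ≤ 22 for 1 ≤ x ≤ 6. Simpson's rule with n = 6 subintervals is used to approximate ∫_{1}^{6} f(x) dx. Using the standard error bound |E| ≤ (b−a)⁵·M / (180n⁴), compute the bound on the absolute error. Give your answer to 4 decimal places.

0.2947

|E| ≤ (5)⁵·22 / (180·6⁴) = 68750/233280 = 0.2947.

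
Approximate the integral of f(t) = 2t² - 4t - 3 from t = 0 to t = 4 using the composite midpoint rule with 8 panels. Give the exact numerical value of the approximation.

h = (4 − 0)/8 = 0.5.
Midpoints m₁,…,m₈ = 0.25, 0.75, 1.25, 1.75, 2.25, 2.75, 3.25, 3.75.
f(m₁)=-3.875, f(m₂)=-4.875, f(m₃)=-4.875, f(m₄)=-3.875, f(m₅)=-1.875, f(m₆)=1.125, f(m₇)=5.125, f(m₈)=10.125.
h·[f(m₁) + f(m₂) + f(m₃) + f(m₄) + f(m₅) + f(m₆) + f(m₇) + f(m₈)] = 0.5·(-3) = -1.5.

-1.5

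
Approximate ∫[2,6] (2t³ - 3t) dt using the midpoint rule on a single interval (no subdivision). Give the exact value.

M = (b−a)·f(4) = 4·(116) = 464.

464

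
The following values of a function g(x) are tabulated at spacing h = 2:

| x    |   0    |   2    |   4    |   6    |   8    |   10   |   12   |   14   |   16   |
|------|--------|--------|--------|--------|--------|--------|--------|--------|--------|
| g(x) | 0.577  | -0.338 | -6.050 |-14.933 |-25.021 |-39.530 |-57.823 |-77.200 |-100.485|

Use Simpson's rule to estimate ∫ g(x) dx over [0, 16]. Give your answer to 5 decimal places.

h = 2, n = 8.
(h/3)·[y₀ + 4y₁ + 2y₂ + 4y₃ + 2y₄ + 4y₅ + 2y₆ + 4y₇ + y₈] = 0.666667·(-805.700) = -537.13333.

-537.13333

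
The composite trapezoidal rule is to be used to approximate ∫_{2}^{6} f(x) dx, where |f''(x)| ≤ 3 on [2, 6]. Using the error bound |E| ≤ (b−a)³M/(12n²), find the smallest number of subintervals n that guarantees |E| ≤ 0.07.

16

Need 192/(12n²) ≤ 0.07.
n² ≥ 192/(12·0.07) = 228.571 ⇒ n ≥ 15.1186, so the smallest n is 16.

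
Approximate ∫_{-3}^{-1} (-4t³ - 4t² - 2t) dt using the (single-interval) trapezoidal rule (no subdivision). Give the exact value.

T = (b−a)/2 · [f(-3) + f(-1)] = 1·[78 + 2] = 80.

80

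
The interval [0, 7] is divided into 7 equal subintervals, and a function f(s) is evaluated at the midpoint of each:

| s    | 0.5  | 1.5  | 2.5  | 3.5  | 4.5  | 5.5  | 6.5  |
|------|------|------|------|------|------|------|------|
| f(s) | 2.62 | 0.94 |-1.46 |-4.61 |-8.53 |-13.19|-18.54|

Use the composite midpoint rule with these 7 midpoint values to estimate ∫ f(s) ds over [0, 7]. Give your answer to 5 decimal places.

-42.77000

h = 1, n = 7.
h·[y(m₁) + y(m₂) + y(m₃) + y(m₄) + y(m₅) + y(m₆) + y(m₇)] = 1·(-42.77) = -42.77000.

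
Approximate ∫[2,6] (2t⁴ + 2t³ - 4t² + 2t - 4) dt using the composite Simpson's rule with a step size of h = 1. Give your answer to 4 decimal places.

h = (6 − 2)/4 = 1.
Nodes t₀,…,t₄ = 2, 3, 4, 5, 6.
f(t) = 2t⁴ + 2t³ - 4t² + 2t - 4: f₀=32, f₁=182, f₂=580, f₃=1406, f₄=2888.
(h/3)·[f₀ + 4f₁ + 2f₂ + 4f₃ + f₄] = 0.333333·(10432) = 3477.3333.

3477.3333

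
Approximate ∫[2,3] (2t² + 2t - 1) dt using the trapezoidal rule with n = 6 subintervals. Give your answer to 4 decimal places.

16.6759

h = (3 − 2)/6 = 0.166667.
Nodes t₀,…,t₆ = 2, 2.166667, 2.333333, 2.5, 2.666667, 2.833333, 3.
f(t) = 2t² + 2t - 1: f₀=11, f₁=12.722222, f₂=14.555556, f₃=16.5, f₄=18.555556, f₅=20.722222, f₆=23.
(h/2)·[f₀ + 2f₁ + 2f₂ + 2f₃ + 2f₄ + 2f₅ + f₆] = 0.083333·(200.111111) = 16.6759.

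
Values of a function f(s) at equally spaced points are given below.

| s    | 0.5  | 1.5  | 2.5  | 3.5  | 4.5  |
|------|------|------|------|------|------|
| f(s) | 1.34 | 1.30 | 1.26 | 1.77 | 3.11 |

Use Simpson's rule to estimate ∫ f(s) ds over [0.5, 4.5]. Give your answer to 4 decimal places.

6.4167

h = 1, n = 4.
(h/3)·[y₀ + 4y₁ + 2y₂ + 4y₃ + y₄] = 0.333333·(19.25) = 6.4167.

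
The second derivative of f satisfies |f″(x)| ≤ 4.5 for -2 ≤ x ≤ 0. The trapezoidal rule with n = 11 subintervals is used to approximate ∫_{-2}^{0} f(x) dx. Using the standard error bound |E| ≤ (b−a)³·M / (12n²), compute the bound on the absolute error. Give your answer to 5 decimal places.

|E| ≤ (2)³·4.5 / (12·11²) = 36/1452 = 0.02479.

0.02479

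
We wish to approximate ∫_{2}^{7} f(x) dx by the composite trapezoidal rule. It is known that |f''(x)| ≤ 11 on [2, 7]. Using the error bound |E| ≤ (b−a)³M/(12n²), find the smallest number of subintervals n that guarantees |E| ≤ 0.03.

Need 1375/(12n²) ≤ 0.03.
n² ≥ 1375/(12·0.03) = 3819.44 ⇒ n ≥ 61.8017, so the smallest n is 62.

62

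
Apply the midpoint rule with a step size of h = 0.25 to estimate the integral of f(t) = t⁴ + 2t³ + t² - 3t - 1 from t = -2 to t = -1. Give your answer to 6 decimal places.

h = (-1 − (-2))/4 = 0.25.
Midpoints m₁,…,m₄ = -1.875, -1.625, -1.375, -1.125.
f(m₁)=7.316650390625, f(m₂)=4.906494140625, f(m₃)=3.390869140625, f(m₄)=2.394775390625.
h·[f(m₁) + f(m₂) + f(m₃) + f(m₄)] = 0.25·(18.0087890625) = 4.502197.

4.502197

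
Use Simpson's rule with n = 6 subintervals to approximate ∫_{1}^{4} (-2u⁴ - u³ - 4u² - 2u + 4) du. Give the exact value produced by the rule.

h = (4 − 1)/6 = 0.5.
Nodes u₀,…,u₆ = 1, 1.5, 2, 2.5, 3, 3.5, 4.
f(u) = -2u⁴ - u³ - 4u² - 2u + 4: f₀=-5, f₁=-21.5, f₂=-56, f₃=-119.75, f₄=-227, f₅=-395, f₆=-644.
(h/3)·[f₀ + 4f₁ + 2f₂ + 4f₃ + 2f₄ + 4f₅ + f₆] = 0.166667·(-3360) = -560.

-560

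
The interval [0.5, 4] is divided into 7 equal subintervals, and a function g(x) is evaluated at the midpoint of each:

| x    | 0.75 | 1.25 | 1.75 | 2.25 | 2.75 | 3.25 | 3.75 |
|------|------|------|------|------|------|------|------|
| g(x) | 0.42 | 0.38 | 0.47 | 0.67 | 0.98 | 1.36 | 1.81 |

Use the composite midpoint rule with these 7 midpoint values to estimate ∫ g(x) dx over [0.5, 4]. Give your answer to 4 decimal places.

h = 0.5, n = 7.
h·[y(m₁) + y(m₂) + y(m₃) + y(m₄) + y(m₅) + y(m₆) + y(m₇)] = 0.5·(6.09) = 3.0450.

3.0450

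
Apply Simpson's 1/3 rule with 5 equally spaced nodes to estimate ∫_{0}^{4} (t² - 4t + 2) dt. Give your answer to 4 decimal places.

-2.6667

h = (4 − 0)/4 = 1.
Nodes t₀,…,t₄ = 0, 1, 2, 3, 4.
f(t) = t² - 4t + 2: f₀=2, f₁=-1, f₂=-2, f₃=-1, f₄=2.
(h/3)·[f₀ + 4f₁ + 2f₂ + 4f₃ + f₄] = 0.333333·(-8) = -2.6667.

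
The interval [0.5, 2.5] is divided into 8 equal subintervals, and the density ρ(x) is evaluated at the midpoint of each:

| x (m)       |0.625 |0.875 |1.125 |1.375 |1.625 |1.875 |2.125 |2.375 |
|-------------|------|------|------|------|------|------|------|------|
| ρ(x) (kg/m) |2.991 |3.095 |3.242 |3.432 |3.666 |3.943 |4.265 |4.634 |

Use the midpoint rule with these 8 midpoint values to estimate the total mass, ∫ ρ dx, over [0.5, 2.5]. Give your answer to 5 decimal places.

h = 0.25, n = 8.
h·[y(m₁) + y(m₂) + y(m₃) + y(m₄) + y(m₅) + y(m₆) + y(m₇) + y(m₈)] = 0.25·(29.268) = 7.31700.

7.31700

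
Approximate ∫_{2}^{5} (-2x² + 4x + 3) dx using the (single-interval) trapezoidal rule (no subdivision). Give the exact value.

T = (b−a)/2 · [f(2) + f(5)] = 1.5·[3 + (-27)] = -36.

-36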